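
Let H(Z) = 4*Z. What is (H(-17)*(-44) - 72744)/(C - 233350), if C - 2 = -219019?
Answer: 69752/452367 ≈ 0.15419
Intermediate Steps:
C = -219017 (C = 2 - 219019 = -219017)
(H(-17)*(-44) - 72744)/(C - 233350) = ((4*(-17))*(-44) - 72744)/(-219017 - 233350) = (-68*(-44) - 72744)/(-452367) = (2992 - 72744)*(-1/452367) = -69752*(-1/452367) = 69752/452367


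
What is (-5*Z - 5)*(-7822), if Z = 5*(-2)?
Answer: -351990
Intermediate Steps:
Z = -10
(-5*Z - 5)*(-7822) = (-5*(-10) - 5)*(-7822) = (50 - 5)*(-7822) = 45*(-7822) = -351990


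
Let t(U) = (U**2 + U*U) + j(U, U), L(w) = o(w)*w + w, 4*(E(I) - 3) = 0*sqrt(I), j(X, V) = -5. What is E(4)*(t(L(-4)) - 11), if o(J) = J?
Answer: 816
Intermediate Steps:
E(I) = 3 (E(I) = 3 + (0*sqrt(I))/4 = 3 + (1/4)*0 = 3 + 0 = 3)
L(w) = w + w**2 (L(w) = w*w + w = w**2 + w = w + w**2)
t(U) = -5 + 2*U**2 (t(U) = (U**2 + U*U) - 5 = (U**2 + U**2) - 5 = 2*U**2 - 5 = -5 + 2*U**2)
E(4)*(t(L(-4)) - 11) = 3*((-5 + 2*(-4*(1 - 4))**2) - 11) = 3*((-5 + 2*(-4*(-3))**2) - 11) = 3*((-5 + 2*12**2) - 11) = 3*((-5 + 2*144) - 11) = 3*((-5 + 288) - 11) = 3*(283 - 11) = 3*272 = 816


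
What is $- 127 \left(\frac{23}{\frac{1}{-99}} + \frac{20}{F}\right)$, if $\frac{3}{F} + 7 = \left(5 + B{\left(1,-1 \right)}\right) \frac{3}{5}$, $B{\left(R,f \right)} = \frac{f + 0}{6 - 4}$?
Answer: $\frac{878459}{3} \approx 2.9282 \cdot 10^{5}$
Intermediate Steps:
$B{\left(R,f \right)} = \frac{f}{2}$
$F = - \frac{30}{43}$ ($F = \frac{3}{-7 + \left(5 + \frac{1}{2} \left(-1\right)\right) \frac{3}{5}} = \frac{3}{-7 + \left(5 - \frac{1}{2}\right) 3 \cdot \frac{1}{5}} = \frac{3}{-7 + \frac{9}{2} \cdot \frac{3}{5}} = \frac{3}{-7 + \frac{27}{10}} = \frac{3}{- \frac{43}{10}} = 3 \left(- \frac{10}{43}\right) = - \frac{30}{43} \approx -0.69767$)
$- 127 \left(\frac{23}{\frac{1}{-99}} + \frac{20}{F}\right) = - 127 \left(\frac{23}{\frac{1}{-99}} + \frac{20}{- \frac{30}{43}}\right) = - 127 \left(\frac{23}{- \frac{1}{99}} + 20 \left(- \frac{43}{30}\right)\right) = - 127 \left(23 \left(-99\right) - \frac{86}{3}\right) = - 127 \left(-2277 - \frac{86}{3}\right) = \left(-127\right) \left(- \frac{6917}{3}\right) = \frac{878459}{3}$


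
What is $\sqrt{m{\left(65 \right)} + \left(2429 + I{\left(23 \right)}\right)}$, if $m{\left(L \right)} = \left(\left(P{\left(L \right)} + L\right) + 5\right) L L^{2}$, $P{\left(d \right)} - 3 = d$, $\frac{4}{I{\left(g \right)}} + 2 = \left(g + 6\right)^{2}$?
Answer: $\frac{\sqrt{26679083865715}}{839} \approx 6156.4$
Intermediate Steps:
$I{\left(g \right)} = \frac{4}{-2 + \left(6 + g\right)^{2}}$ ($I{\left(g \right)} = \frac{4}{-2 + \left(g + 6\right)^{2}} = \frac{4}{-2 + \left(6 + g\right)^{2}}$)
$P{\left(d \right)} = 3 + d$
$m{\left(L \right)} = L^{3} \left(8 + 2 L\right)$ ($m{\left(L \right)} = \left(\left(\left(3 + L\right) + L\right) + 5\right) L L^{2} = \left(\left(3 + 2 L\right) + 5\right) L^{3} = \left(8 + 2 L\right) L^{3} = L^{3} \left(8 + 2 L\right)$)
$\sqrt{m{\left(65 \right)} + \left(2429 + I{\left(23 \right)}\right)} = \sqrt{2 \cdot 65^{3} \left(4 + 65\right) + \left(2429 + \frac{4}{-2 + \left(6 + 23\right)^{2}}\right)} = \sqrt{2 \cdot 274625 \cdot 69 + \left(2429 + \frac{4}{-2 + 29^{2}}\right)} = \sqrt{37898250 + \left(2429 + \frac{4}{-2 + 841}\right)} = \sqrt{37898250 + \left(2429 + \frac{4}{839}\right)} = \sqrt{37898250 + \frac{2037935}{839}} = \sqrt{\frac{31798669685}{839}} = \frac{\sqrt{26679083865715}}{839}$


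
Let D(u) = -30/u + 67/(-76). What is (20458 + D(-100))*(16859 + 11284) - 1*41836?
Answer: 218762690437/380 ≈ 5.7569e+8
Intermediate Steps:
D(u) = -67/76 - 30/u (D(u) = -30/u + 67*(-1/76) = -30/u - 67/76 = -67/76 - 30/u)
(20458 + D(-100))*(16859 + 11284) - 1*41836 = (20458 + (-67/76 - 30/(-100)))*(16859 + 11284) - 1*41836 = (20458 + (-67/76 - 30*(-1/100)))*28143 - 41836 = (20458 + (-67/76 + 3/10))*28143 - 41836 = (20458 - 221/380)*28143 - 41836 = (7773819/380)*28143 - 41836 = 218778588117/380 - 41836 = 218762690437/380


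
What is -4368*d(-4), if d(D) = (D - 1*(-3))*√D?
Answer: 8736*I ≈ 8736.0*I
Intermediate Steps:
d(D) = √D*(3 + D) (d(D) = (D + 3)*√D = (3 + D)*√D = √D*(3 + D))
-4368*d(-4) = -4368*√(-4)*(3 - 4) = -4368*2*I*(-1) = -(-8736)*I = 8736*I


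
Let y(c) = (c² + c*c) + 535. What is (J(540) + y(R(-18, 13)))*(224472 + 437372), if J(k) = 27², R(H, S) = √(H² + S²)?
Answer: 1489149000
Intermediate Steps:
J(k) = 729
y(c) = 535 + 2*c² (y(c) = (c² + c²) + 535 = 2*c² + 535 = 535 + 2*c²)
(J(540) + y(R(-18, 13)))*(224472 + 437372) = (729 + (535 + 2*(√((-18)² + 13²))²))*(224472 + 437372) = (729 + (535 + 2*(√(324 + 169))²))*661844 = (729 + (535 + 2*(√493)²))*661844 = (729 + (535 + 2*493))*661844 = (729 + (535 + 986))*661844 = (729 + 1521)*661844 = 2250*661844 = 1489149000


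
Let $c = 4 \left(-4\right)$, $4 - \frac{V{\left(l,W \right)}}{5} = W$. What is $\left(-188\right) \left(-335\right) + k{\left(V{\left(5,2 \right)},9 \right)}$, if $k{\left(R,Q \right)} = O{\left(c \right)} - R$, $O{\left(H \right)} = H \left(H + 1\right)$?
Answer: $63210$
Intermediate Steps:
$V{\left(l,W \right)} = 20 - 5 W$
$c = -16$
$O{\left(H \right)} = H \left(1 + H\right)$
$k{\left(R,Q \right)} = 240 - R$ ($k{\left(R,Q \right)} = - 16 \left(1 - 16\right) - R = \left(-16\right) \left(-15\right) - R = 240 - R$)
$\left(-188\right) \left(-335\right) + k{\left(V{\left(5,2 \right)},9 \right)} = \left(-188\right) \left(-335\right) + \left(240 - \left(20 - 10\right)\right) = 62980 + \left(240 - \left(20 - 10\right)\right) = 62980 + \left(240 - 10\right) = 62980 + 230 = 63210$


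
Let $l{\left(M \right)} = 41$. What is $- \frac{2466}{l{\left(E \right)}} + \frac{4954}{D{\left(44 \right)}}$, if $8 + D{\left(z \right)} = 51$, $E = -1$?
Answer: $\frac{97076}{1763} \approx 55.063$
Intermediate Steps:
$D{\left(z \right)} = 43$ ($D{\left(z \right)} = -8 + 51 = 43$)
$- \frac{2466}{l{\left(E \right)}} + \frac{4954}{D{\left(44 \right)}} = - \frac{2466}{41} + \frac{4954}{43} = \frac{97076}{1763}$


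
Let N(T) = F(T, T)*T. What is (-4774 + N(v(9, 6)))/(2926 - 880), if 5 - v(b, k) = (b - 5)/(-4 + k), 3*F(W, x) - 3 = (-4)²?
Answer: -1585/682 ≈ -2.3240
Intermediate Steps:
F(W, x) = 19/3 (F(W, x) = 1 + (⅓)*(-4)² = 1 + (⅓)*16 = 1 + 16/3 = 19/3)
v(b, k) = 5 - (-5 + b)/(-4 + k) (v(b, k) = 5 - (b - 5)/(-4 + k) = 5 - (-5 + b)/(-4 + k))
N(T) = 19*T/3
(-4774 + N(v(9, 6)))/(2926 - 880) = (-4774 + 19*((-15 - 1*9 + 5*6)/(-4 + 6))/3)/(2926 - 880) = (-4774 + 19*((-15 - 9 + 30)/2)/3)/2046 = (-4774 + 19*((½)*6)/3)*(1/2046) = (-4774 + (19/3)*3)*(1/2046) = (-4774 + 19)*(1/2046) = -4755*1/2046 = -1585/682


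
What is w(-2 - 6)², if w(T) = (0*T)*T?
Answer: 0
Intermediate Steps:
w(T) = 0 (w(T) = 0*T = 0)
w(-2 - 6)² = 0² = 0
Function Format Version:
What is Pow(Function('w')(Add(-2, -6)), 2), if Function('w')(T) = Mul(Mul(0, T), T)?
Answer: 0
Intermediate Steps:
Function('w')(T) = 0 (Function('w')(T) = Mul(0, T) = 0)
Pow(Function('w')(Add(-2, -6)), 2) = Pow(0, 2) = 0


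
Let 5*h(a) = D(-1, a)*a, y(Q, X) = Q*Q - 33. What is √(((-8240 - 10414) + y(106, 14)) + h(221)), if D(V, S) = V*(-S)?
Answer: √57930/5 ≈ 48.137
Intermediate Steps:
D(V, S) = -S*V
y(Q, X) = -33 + Q² (y(Q, X) = Q² - 33 = -33 + Q²)
h(a) = a²/5 (h(a) = ((-1*a*(-1))*a)/5 = (a*a)/5 = a²/5)
√(((-8240 - 10414) + y(106, 14)) + h(221)) = √(((-8240 - 10414) + (-33 + 106²)) + (⅕)*221²) = √((-18654 + (-33 + 11236)) + (⅕)*48841) = √((-18654 + 11203) + 48841/5) = √(-7451 + 48841/5) = √(11586/5) = √57930/5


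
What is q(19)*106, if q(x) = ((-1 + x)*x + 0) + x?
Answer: 38266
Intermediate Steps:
q(x) = x + x*(-1 + x) (q(x) = (x*(-1 + x) + 0) + x = x*(-1 + x) + x = x + x*(-1 + x))
q(19)*106 = 19**2*106 = 361*106 = 38266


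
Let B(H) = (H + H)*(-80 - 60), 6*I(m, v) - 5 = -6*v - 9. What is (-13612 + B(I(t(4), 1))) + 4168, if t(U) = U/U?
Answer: -26932/3 ≈ -8977.3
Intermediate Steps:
t(U) = 1
I(m, v) = -2/3 - v (I(m, v) = 5/6 + (-6*v - 9)/6 = 5/6 + (-9 - 6*v)/6 = 5/6 + (-3/2 - v) = -2/3 - v)
B(H) = -280*H (B(H) = (2*H)*(-140) = -280*H)
(-13612 + B(I(t(4), 1))) + 4168 = (-13612 - 280*(-2/3 - 1*1)) + 4168 = (-13612 - 280*(-2/3 - 1)) + 4168 = (-13612 - 280*(-5/3)) + 4168 = (-13612 + 1400/3) + 4168 = -39436/3 + 4168 = -26932/3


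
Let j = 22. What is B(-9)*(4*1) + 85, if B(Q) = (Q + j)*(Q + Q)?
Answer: -851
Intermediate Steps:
B(Q) = 2*Q*(22 + Q) (B(Q) = (Q + 22)*(Q + Q) = (22 + Q)*(2*Q) = 2*Q*(22 + Q))
B(-9)*(4*1) + 85 = (2*(-9)*(22 - 9))*(4*1) + 85 = (2*(-9)*13)*4 + 85 = -234*4 + 85 = -936 + 85 = -851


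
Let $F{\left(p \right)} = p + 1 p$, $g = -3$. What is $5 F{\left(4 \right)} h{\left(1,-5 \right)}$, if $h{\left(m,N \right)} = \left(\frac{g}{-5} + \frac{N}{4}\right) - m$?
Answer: $-66$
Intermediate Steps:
$F{\left(p \right)} = 2 p$ ($F{\left(p \right)} = p + p = 2 p$)
$h{\left(m,N \right)} = \frac{3}{5} - m + \frac{N}{4}$ ($h{\left(m,N \right)} = \left(- \frac{3}{-5} + \frac{N}{4}\right) - m = \left(\left(-3\right) \left(- \frac{1}{5}\right) + N \frac{1}{4}\right) - m = \left(\frac{3}{5} + \frac{N}{4}\right) - m = \frac{3}{5} - m + \frac{N}{4}$)
$5 F{\left(4 \right)} h{\left(1,-5 \right)} = 5 \cdot 2 \cdot 4 \left(\frac{3}{5} - 1 + \frac{1}{4} \left(-5\right)\right) = 5 \cdot 8 \left(\frac{3}{5} - 1 - \frac{5}{4}\right) = 40 \left(- \frac{33}{20}\right) = -66$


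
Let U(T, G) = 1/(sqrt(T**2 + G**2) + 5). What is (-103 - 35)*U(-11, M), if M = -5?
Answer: 690/121 - 138*sqrt(146)/121 ≈ -8.0782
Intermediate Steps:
U(T, G) = 1/(5 + sqrt(G**2 + T**2)) (U(T, G) = 1/(sqrt(G**2 + T**2) + 5) = 1/(5 + sqrt(G**2 + T**2)))
(-103 - 35)*U(-11, M) = (-103 - 35)/(5 + sqrt((-5)**2 + (-11)**2)) = -138/(5 + sqrt(25 + 121)) = -138/(5 + sqrt(146))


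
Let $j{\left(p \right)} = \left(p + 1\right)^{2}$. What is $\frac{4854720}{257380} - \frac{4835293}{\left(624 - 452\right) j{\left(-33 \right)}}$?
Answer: $- \frac{19472779409}{2266591232} \approx -8.5912$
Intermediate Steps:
$j{\left(p \right)} = \left(1 + p\right)^{2}$
$\frac{4854720}{257380} - \frac{4835293}{\left(624 - 452\right) j{\left(-33 \right)}} = \frac{4854720}{257380} - \frac{4835293}{\left(624 - 452\right) \left(1 - 33\right)^{2}} = 4854720 \cdot \frac{1}{257380} - \frac{4835293}{172 \left(-32\right)^{2}} = \frac{242736}{12869} - \frac{4835293}{172 \cdot 1024} = \frac{242736}{12869} - \frac{4835293}{176128} = - \frac{19472779409}{2266591232}$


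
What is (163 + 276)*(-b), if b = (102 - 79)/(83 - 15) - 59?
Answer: 1751171/68 ≈ 25753.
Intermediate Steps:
b = -3989/68 (b = 23/68 - 59 = -3989/68 ≈ -58.662)
(163 + 276)*(-b) = (163 + 276)*(-1*(-3989/68)) = 439*(3989/68) = 1751171/68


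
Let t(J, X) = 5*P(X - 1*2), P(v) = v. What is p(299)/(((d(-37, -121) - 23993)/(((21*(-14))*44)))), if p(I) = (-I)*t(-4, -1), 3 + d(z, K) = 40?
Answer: 14504490/5989 ≈ 2421.9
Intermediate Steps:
d(z, K) = 37 (d(z, K) = -3 + 40 = 37)
t(J, X) = -10 + 5*X (t(J, X) = 5*(X - 1*2) = 5*(X - 2) = 5*(-2 + X) = -10 + 5*X)
p(I) = 15*I (p(I) = (-I)*(-10 + 5*(-1)) = (-I)*(-10 - 5) = -I*(-15) = 15*I)
p(299)/(((d(-37, -121) - 23993)/(((21*(-14))*44)))) = (15*299)/(((37 - 23993)/(((21*(-14))*44)))) = 4485/((-23956/((-294*44)))) = 4485/((-23956/(-12936))) = 4485/((-23956*(-1/12936))) = 4485/(5989/3234) = 4485*(3234/5989) = 14504490/5989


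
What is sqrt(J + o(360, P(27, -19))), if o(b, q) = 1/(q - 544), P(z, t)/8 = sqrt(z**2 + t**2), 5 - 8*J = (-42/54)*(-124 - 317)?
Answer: sqrt(-45970 + 676*sqrt(1090))/(4*sqrt(68 - sqrt(1090))) ≈ 6.5003*I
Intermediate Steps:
J = -169/4 (J = 5/8 - (-42/54)*(-124 - 317)/8 = 5/8 - (-42*1/54)*(-441)/8 = 5/8 - (-7)*(-441)/72 = 5/8 - 1/8*343 = 5/8 - 343/8 = -169/4 ≈ -42.250)
P(z, t) = 8*sqrt(t**2 + z**2) (P(z, t) = 8*sqrt(z**2 + t**2) = 8*sqrt(t**2 + z**2))
o(b, q) = 1/(-544 + q)
sqrt(J + o(360, P(27, -19))) = sqrt(-169/4 + 1/(-544 + 8*sqrt((-19)**2 + 27**2))) = sqrt(-169/4 + 1/(-544 + 8*sqrt(361 + 729))) = sqrt(-169/4 + 1/(-544 + 8*sqrt(1090)))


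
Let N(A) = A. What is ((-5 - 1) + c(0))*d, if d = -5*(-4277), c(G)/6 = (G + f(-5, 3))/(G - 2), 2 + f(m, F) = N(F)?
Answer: -192465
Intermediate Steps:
f(m, F) = -2 + F
c(G) = 6*(1 + G)/(-2 + G) (c(G) = 6*((G + (-2 + 3))/(G - 2)) = 6*((G + 1)/(-2 + G)) = 6*((1 + G)/(-2 + G)) = 6*(1 + G)/(-2 + G))
d = 21385
((-5 - 1) + c(0))*d = ((-5 - 1) + 6*(1 + 0)/(-2 + 0))*21385 = (-6 + 6*1/(-2))*21385 = (-6 + 6*(-½)*1)*21385 = (-6 - 3)*21385 = -9*21385 = -192465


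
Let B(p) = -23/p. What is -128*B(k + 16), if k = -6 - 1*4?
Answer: 1472/3 ≈ 490.67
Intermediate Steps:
k = -10 (k = -6 - 4 = -10)
-128*B(k + 16) = -(-2944)/(-10 + 16) = -(-2944)/6 = -128*(-23/6) = 1472/3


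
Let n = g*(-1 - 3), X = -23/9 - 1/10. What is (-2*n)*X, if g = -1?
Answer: 956/45 ≈ 21.244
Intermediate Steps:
X = -239/90 (X = -23*⅑ - 1*⅒ = -23/9 - ⅒ = -239/90 ≈ -2.6556)
n = 4 (n = -(-1 - 3) = -1*(-4) = 4)
(-2*n)*X = -2*4*(-239/90) = -8*(-239/90) = 956/45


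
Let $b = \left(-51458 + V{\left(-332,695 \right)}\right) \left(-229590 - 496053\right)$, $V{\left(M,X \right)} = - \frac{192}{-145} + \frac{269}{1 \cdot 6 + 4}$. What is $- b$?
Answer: $- \frac{2164540097061}{58} \approx -3.732 \cdot 10^{10}$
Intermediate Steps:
$V{\left(M,X \right)} = \frac{1637}{58}$ ($V{\left(M,X \right)} = \left(-192\right) \left(- \frac{1}{145}\right) + \frac{269}{6 + 4} = \frac{192}{145} + \frac{269}{10} = \frac{1637}{58}$)
$b = \frac{2164540097061}{58}$ ($b = \left(-51458 + \frac{1637}{58}\right) \left(-229590 - 496053\right) = \left(- \frac{2982927}{58}\right) \left(-725643\right) = \frac{2164540097061}{58} \approx 3.732 \cdot 10^{10}$)
$- b = \left(-1\right) \frac{2164540097061}{58} = - \frac{2164540097061}{58}$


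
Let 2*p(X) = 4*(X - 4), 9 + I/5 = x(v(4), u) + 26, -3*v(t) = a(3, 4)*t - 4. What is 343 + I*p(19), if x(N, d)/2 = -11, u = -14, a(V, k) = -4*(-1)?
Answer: -407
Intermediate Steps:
a(V, k) = 4
v(t) = 4/3 - 4*t/3 (v(t) = -(4*t - 4)/3 = -(-4 + 4*t)/3 = 4/3 - 4*t/3)
x(N, d) = -22 (x(N, d) = 2*(-11) = -22)
I = -25 (I = -45 + 5*(-22 + 26) = -45 + 5*4 = -45 + 20 = -25)
p(X) = -8 + 2*X (p(X) = (4*(X - 4))/2 = (4*(-4 + X))/2 = (-16 + 4*X)/2 = -8 + 2*X)
343 + I*p(19) = 343 - 25*(-8 + 2*19) = 343 - 25*(-8 + 38) = 343 - 25*30 = 343 - 750 = -407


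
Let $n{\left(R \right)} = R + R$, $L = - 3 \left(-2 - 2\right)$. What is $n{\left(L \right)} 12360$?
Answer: $296640$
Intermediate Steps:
$L = 12$ ($L = \left(-3\right) \left(-4\right) = 12$)
$n{\left(R \right)} = 2 R$
$n{\left(L \right)} 12360 = 2 \cdot 12 \cdot 12360 = 24 \cdot 12360 = 296640$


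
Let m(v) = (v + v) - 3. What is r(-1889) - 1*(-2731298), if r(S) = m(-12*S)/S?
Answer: 5159376589/1889 ≈ 2.7313e+6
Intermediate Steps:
m(v) = -3 + 2*v (m(v) = 2*v - 3 = -3 + 2*v)
r(S) = (-3 - 24*S)/S (r(S) = (-3 + 2*(-12*S))/S = (-3 - 24*S)/S)
r(-1889) - 1*(-2731298) = (-24 - 3/(-1889)) - 1*(-2731298) = (-24 - 3*(-1/1889)) + 2731298 = (-24 + 3/1889) + 2731298 = -45333/1889 + 2731298 = 5159376589/1889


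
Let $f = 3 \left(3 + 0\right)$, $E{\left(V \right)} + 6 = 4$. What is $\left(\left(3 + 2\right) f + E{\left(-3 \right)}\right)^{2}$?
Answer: $1849$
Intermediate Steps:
$E{\left(V \right)} = -2$ ($E{\left(V \right)} = -6 + 4 = -2$)
$f = 9$ ($f = 3 \cdot 3 = 9$)
$\left(\left(3 + 2\right) f + E{\left(-3 \right)}\right)^{2} = \left(\left(3 + 2\right) 9 - 2\right)^{2} = \left(5 \cdot 9 - 2\right)^{2} = \left(45 - 2\right)^{2} = 43^{2} = 1849$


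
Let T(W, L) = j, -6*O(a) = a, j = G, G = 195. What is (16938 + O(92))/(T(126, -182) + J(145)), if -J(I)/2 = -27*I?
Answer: 50768/24075 ≈ 2.1087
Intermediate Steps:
j = 195
O(a) = -a/6
T(W, L) = 195
J(I) = 54*I (J(I) = -(-54)*I = 54*I)
(16938 + O(92))/(T(126, -182) + J(145)) = (16938 - ⅙*92)/(195 + 54*145) = (16938 - 46/3)/(195 + 7830) = (50768/3)/8025 = (50768/3)*(1/8025) = 50768/24075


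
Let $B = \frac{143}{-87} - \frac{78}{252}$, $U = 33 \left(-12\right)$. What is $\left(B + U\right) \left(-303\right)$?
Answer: $\frac{48955407}{406} \approx 1.2058 \cdot 10^{5}$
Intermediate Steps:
$U = -396$
$B = - \frac{793}{406}$ ($B = 143 \left(- \frac{1}{87}\right) - \frac{13}{42} = - \frac{143}{87} - \frac{13}{42} = - \frac{793}{406} \approx -1.9532$)
$\left(B + U\right) \left(-303\right) = \left(- \frac{793}{406} - 396\right) \left(-303\right) = \left(- \frac{161569}{406}\right) \left(-303\right) = \frac{48955407}{406}$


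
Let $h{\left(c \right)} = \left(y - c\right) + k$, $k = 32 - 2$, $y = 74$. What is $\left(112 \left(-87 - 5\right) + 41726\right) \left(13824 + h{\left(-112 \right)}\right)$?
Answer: $441164880$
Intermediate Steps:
$k = 30$
$h{\left(c \right)} = 104 - c$ ($h{\left(c \right)} = \left(74 - c\right) + 30 = 104 - c$)
$\left(112 \left(-87 - 5\right) + 41726\right) \left(13824 + h{\left(-112 \right)}\right) = \left(112 \left(-87 - 5\right) + 41726\right) \left(13824 + \left(104 - -112\right)\right) = \left(112 \left(-92\right) + 41726\right) \left(13824 + \left(104 + 112\right)\right) = \left(-10304 + 41726\right) \left(13824 + 216\right) = 31422 \cdot 14040 = 441164880$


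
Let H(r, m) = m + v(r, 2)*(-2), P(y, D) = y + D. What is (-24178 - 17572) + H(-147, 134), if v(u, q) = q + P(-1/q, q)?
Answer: -41623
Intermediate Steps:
P(y, D) = D + y
v(u, q) = -1/q + 2*q (v(u, q) = q + (q - 1/q) = -1/q + 2*q)
H(r, m) = -7 + m (H(r, m) = m + (-1/2 + 2*2)*(-2) = m + (-1*½ + 4)*(-2) = m + (-½ + 4)*(-2) = m + (7/2)*(-2) = m - 7 = -7 + m)
(-24178 - 17572) + H(-147, 134) = (-24178 - 17572) + (-7 + 134) = -41750 + 127 = -41623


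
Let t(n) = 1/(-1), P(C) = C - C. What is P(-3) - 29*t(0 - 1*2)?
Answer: 29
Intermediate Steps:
P(C) = 0
t(n) = -1
P(-3) - 29*t(0 - 1*2) = 0 - 29*(-1) = 0 + 29 = 29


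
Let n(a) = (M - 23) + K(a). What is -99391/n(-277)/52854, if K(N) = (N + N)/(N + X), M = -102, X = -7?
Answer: 7056761/461758971 ≈ 0.015282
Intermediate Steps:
K(N) = 2*N/(-7 + N) (K(N) = (N + N)/(N - 7) = (2*N)/(-7 + N) = 2*N/(-7 + N))
n(a) = -125 + 2*a/(-7 + a) (n(a) = (-102 - 23) + 2*a/(-7 + a) = -125 + 2*a/(-7 + a))
-99391/n(-277)/52854 = -99391*(-7 - 277)/(875 - 123*(-277))/52854 = -99391*(-284/(875 + 34071))*(1/52854) = -99391/((-1/284*34946))*(1/52854) = -99391/(-17473/142)*(1/52854) = -99391*(-142/17473)*(1/52854) = (14113522/17473)*(1/52854) = 7056761/461758971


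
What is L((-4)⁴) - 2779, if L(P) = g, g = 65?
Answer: -2714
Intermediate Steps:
L(P) = 65
L((-4)⁴) - 2779 = 65 - 2779 = -2714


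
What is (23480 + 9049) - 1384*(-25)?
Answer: 67129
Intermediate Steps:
(23480 + 9049) - 1384*(-25) = 32529 + 34600 = 67129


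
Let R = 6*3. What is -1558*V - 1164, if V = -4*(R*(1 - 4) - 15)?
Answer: -431172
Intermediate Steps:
R = 18
V = 276 (V = -4*(18*(1 - 4) - 15) = -4*(18*(-3) - 15) = -4*(-54 - 15) = -4*(-69) = 276)
-1558*V - 1164 = -1558*276 - 1164 = -430008 - 1164 = -431172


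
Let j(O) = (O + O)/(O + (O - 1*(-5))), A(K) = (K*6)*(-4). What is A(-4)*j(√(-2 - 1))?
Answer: 192*√3/(-5*I + 2*√3) ≈ 31.135 + 44.94*I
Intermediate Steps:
A(K) = -24*K (A(K) = (6*K)*(-4) = -24*K)
j(O) = 2*O/(5 + 2*O) (j(O) = (2*O)/(O + (O + 5)) = (2*O)/(O + (5 + O)) = (2*O)/(5 + 2*O) = 2*O/(5 + 2*O))
A(-4)*j(√(-2 - 1)) = (-24*(-4))*(2*√(-2 - 1)/(5 + 2*√(-2 - 1))) = 96*(2*√(-3)/(5 + 2*√(-3))) = 96*(2*(I*√3)/(5 + 2*(I*√3))) = 96*(2*(I*√3)/(5 + 2*I*√3)) = 96*(2*I*√3/(5 + 2*I*√3)) = 192*I*√3/(5 + 2*I*√3)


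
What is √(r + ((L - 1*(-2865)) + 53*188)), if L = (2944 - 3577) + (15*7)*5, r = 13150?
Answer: √25871 ≈ 160.84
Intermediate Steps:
L = -108 (L = -633 + 105*5 = -633 + 525 = -108)
√(r + ((L - 1*(-2865)) + 53*188)) = √(13150 + ((-108 - 1*(-2865)) + 53*188)) = √(13150 + ((-108 + 2865) + 9964)) = √(13150 + (2757 + 9964)) = √(13150 + 12721) = √25871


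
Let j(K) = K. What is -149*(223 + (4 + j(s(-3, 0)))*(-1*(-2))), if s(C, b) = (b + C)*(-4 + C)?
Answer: -40677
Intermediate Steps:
s(C, b) = (-4 + C)*(C + b) (s(C, b) = (C + b)*(-4 + C) = (-4 + C)*(C + b))
-149*(223 + (4 + j(s(-3, 0)))*(-1*(-2))) = -149*(223 + (4 + ((-3)**2 - 4*(-3) - 4*0 - 3*0))*(-1*(-2))) = -149*(223 + (4 + (9 + 12 + 0 + 0))*2) = -149*(223 + (4 + 21)*2) = -149*(223 + 25*2) = -149*(223 + 50) = -149*273 = -40677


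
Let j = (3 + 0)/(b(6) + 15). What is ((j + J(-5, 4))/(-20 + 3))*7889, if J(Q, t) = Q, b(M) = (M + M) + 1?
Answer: 154399/68 ≈ 2270.6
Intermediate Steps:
b(M) = 1 + 2*M (b(M) = 2*M + 1 = 1 + 2*M)
j = 3/28 (j = (3 + 0)/((1 + 2*6) + 15) = 3/((1 + 12) + 15) = 3/(13 + 15) = 3/28 ≈ 0.10714)
((j + J(-5, 4))/(-20 + 3))*7889 = ((3/28 - 5)/(-20 + 3))*7889 = -137/28/(-17)*7889 = -137/28*(-1/17)*7889 = (137/476)*7889 = 154399/68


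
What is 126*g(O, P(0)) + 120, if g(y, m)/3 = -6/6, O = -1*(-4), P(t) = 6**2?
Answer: -258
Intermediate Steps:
P(t) = 36
O = 4
g(y, m) = -3 (g(y, m) = 3*(-6/6) = 3*(-6*1/6) = 3*(-1) = -3)
126*g(O, P(0)) + 120 = 126*(-3) + 120 = -378 + 120 = -258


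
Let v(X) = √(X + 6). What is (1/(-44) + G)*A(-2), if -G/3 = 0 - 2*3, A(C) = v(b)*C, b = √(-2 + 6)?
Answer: -791*√2/11 ≈ -101.69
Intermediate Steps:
b = 2 (b = √4 = 2)
v(X) = √(6 + X)
A(C) = 2*C*√2 (A(C) = √(6 + 2)*C = √8*C = (2*√2)*C = 2*C*√2)
G = 18 (G = -3*(0 - 2*3) = -3*(0 - 6) = -3*(-6) = 18)
(1/(-44) + G)*A(-2) = (1/(-44) + 18)*(2*(-2)*√2) = (-1/44 + 18)*(-4*√2) = 791*(-4*√2)/44 = -791*√2/11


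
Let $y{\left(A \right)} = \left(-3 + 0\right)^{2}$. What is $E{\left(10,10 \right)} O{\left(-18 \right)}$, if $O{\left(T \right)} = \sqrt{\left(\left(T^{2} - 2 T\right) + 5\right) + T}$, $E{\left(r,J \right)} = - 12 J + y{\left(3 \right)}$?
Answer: $- 111 \sqrt{347} \approx -2067.7$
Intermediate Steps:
$y{\left(A \right)} = 9$ ($y{\left(A \right)} = \left(-3\right)^{2} = 9$)
$E{\left(r,J \right)} = 9 - 12 J$ ($E{\left(r,J \right)} = - 12 J + 9 = 9 - 12 J$)
$O{\left(T \right)} = \sqrt{5 + T^{2} - T}$ ($O{\left(T \right)} = \sqrt{\left(5 + T^{2} - 2 T\right) + T} = \sqrt{5 + T^{2} - T}$)
$E{\left(10,10 \right)} O{\left(-18 \right)} = \left(9 - 120\right) \sqrt{5 + \left(-18\right)^{2} - -18} = \left(9 - 120\right) \sqrt{5 + 324 + 18} = - 111 \sqrt{347}$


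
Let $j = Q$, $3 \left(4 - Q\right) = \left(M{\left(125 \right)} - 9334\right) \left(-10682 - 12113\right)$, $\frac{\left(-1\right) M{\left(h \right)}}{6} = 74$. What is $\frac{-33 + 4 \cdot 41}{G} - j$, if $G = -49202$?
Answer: $\frac{10966609080203}{147606} \approx 7.4296 \cdot 10^{7}$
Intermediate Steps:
$M{\left(h \right)} = -444$ ($M{\left(h \right)} = \left(-6\right) 74 = -444$)
$Q = - \frac{222889498}{3}$ ($Q = 4 - \frac{\left(-444 - 9334\right) \left(-10682 - 12113\right)}{3} = 4 - \frac{\left(-9778\right) \left(-22795\right)}{3} = 4 - \frac{222889510}{3} = - \frac{222889498}{3} \approx -7.4296 \cdot 10^{7}$)
$j = - \frac{222889498}{3} \approx -7.4296 \cdot 10^{7}$
$\frac{-33 + 4 \cdot 41}{G} - j = \frac{-33 + 4 \cdot 41}{-49202} - - \frac{222889498}{3} = \left(-33 + 164\right) \left(- \frac{1}{49202}\right) + \frac{222889498}{3} = 131 \left(- \frac{1}{49202}\right) + \frac{222889498}{3} = - \frac{131}{49202} + \frac{222889498}{3} = \frac{10966609080203}{147606}$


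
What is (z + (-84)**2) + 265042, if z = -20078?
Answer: 252020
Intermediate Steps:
(z + (-84)**2) + 265042 = (-20078 + (-84)**2) + 265042 = (-20078 + 7056) + 265042 = -13022 + 265042 = 252020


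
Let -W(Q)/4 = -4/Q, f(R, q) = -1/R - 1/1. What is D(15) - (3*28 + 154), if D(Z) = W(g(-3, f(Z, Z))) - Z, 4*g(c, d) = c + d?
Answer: -16393/61 ≈ -268.74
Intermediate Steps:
f(R, q) = -1 - 1/R (f(R, q) = -1/R - 1*1 = -1/R - 1 = -1 - 1/R)
g(c, d) = c/4 + d/4 (g(c, d) = (c + d)/4 = c/4 + d/4)
W(Q) = 16/Q (W(Q) = -(-16)/Q = 16/Q)
D(Z) = -Z + 16/(-3/4 + (-1 - Z)/(4*Z)) (D(Z) = 16/((1/4)*(-3) + ((-1 - Z)/Z)/4) - Z = 16/(-3/4 + (-1 - Z)/(4*Z)) - Z = -Z + 16/(-3/4 + (-1 - Z)/(4*Z)))
D(15) - (3*28 + 154) = 15*(-65 - 4*15)/(1 + 4*15) - (3*28 + 154) = 15*(-65 - 60)/(1 + 60) - (84 + 154) = 15*(-125)/61 - 1*238 = 15*(1/61)*(-125) - 238 = -1875/61 - 238 = -16393/61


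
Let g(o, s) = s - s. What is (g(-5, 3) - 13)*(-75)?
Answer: 975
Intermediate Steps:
g(o, s) = 0
(g(-5, 3) - 13)*(-75) = (0 - 13)*(-75) = -13*(-75) = 975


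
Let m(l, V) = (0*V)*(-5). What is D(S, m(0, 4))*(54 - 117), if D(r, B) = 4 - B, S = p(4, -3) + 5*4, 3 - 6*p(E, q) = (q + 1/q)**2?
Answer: -252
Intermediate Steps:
m(l, V) = 0 (m(l, V) = 0*(-5) = 0)
p(E, q) = 1/2 - (q + 1/q)**2/6
S = 1007/54 (S = (1/6)*(-1 + (-3)**2 - 1*(-3)**4)/(-3)**2 + 5*4 = (1/6)*(1/9)*(-1 + 9 - 1*81) + 20 = (1/6)*(1/9)*(-1 + 9 - 81) + 20 = (1/6)*(1/9)*(-73) + 20 = -73/54 + 20 = 1007/54 ≈ 18.648)
D(S, m(0, 4))*(54 - 117) = (4 - 1*0)*(54 - 117) = (4 + 0)*(-63) = 4*(-63) = -252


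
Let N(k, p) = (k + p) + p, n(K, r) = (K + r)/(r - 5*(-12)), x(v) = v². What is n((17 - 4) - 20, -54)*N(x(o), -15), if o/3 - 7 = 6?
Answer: -30317/2 ≈ -15159.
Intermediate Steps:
o = 39 (o = 21 + 3*6 = 21 + 18 = 39)
n(K, r) = (K + r)/(60 + r) (n(K, r) = (K + r)/(r + 60) = (K + r)/(60 + r))
N(k, p) = k + 2*p
n((17 - 4) - 20, -54)*N(x(o), -15) = ((((17 - 4) - 20) - 54)/(60 - 54))*(39² + 2*(-15)) = (((13 - 20) - 54)/6)*(1521 - 30) = ((-7 - 54)/6)*1491 = ((⅙)*(-61))*1491 = -61/6*1491 = -30317/2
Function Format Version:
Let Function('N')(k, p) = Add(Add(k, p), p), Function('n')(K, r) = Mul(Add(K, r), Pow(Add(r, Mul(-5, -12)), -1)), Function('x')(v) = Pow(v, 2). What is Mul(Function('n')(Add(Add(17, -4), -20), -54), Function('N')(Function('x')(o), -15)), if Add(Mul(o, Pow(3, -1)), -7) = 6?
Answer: Rational(-30317, 2) ≈ -15159.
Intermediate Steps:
o = 39 (o = Add(21, Mul(3, 6)) = Add(21, 18) = 39)
Function('n')(K, r) = Mul(Pow(Add(60, r), -1), Add(K, r)) (Function('n')(K, r) = Mul(Add(K, r), Pow(Add(r, 60), -1)) = Mul(Add(K, r), Pow(Add(60, r), -1)) = Mul(Pow(Add(60, r), -1), Add(K, r)))
Function('N')(k, p) = Add(k, Mul(2, p))
Mul(Function('n')(Add(Add(17, -4), -20), -54), Function('N')(Function('x')(o), -15)) = Mul(Mul(Pow(Add(60, -54), -1), Add(Add(Add(17, -4), -20), -54)), Add(Pow(39, 2), Mul(2, -15))) = Mul(Mul(Pow(6, -1), Add(Add(13, -20), -54)), Add(1521, -30)) = Mul(Mul(Rational(1, 6), Add(-7, -54)), 1491) = Mul(Mul(Rational(1, 6), -61), 1491) = Mul(Rational(-61, 6), 1491) = Rational(-30317, 2)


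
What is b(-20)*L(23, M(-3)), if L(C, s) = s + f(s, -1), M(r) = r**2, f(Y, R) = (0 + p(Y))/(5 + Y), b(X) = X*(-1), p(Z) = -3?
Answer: 1230/7 ≈ 175.71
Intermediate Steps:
b(X) = -X
f(Y, R) = -3/(5 + Y) (f(Y, R) = (0 - 3)/(5 + Y) = -3/(5 + Y))
L(C, s) = s - 3/(5 + s)
b(-20)*L(23, M(-3)) = (-1*(-20))*((-3 + (-3)**2*(5 + (-3)**2))/(5 + (-3)**2)) = 20*((-3 + 9*(5 + 9))/(5 + 9)) = 20*((-3 + 9*14)/14) = 20*((-3 + 126)/14) = 20*((1/14)*123) = 20*(123/14) = 1230/7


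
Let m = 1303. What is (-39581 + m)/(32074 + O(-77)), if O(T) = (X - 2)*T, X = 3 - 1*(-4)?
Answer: -38278/31689 ≈ -1.2079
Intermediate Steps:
X = 7 (X = 3 + 4 = 7)
O(T) = 5*T (O(T) = (7 - 2)*T = 5*T)
(-39581 + m)/(32074 + O(-77)) = (-39581 + 1303)/(32074 + 5*(-77)) = -38278/(32074 - 385) = -38278/31689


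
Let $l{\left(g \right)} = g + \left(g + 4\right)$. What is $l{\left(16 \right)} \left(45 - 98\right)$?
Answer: $-1908$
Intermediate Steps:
$l{\left(g \right)} = 4 + 2 g$ ($l{\left(g \right)} = g + \left(4 + g\right) = 4 + 2 g$)
$l{\left(16 \right)} \left(45 - 98\right) = \left(4 + 2 \cdot 16\right) \left(45 - 98\right) = \left(4 + 32\right) \left(-53\right) = 36 \left(-53\right) = -1908$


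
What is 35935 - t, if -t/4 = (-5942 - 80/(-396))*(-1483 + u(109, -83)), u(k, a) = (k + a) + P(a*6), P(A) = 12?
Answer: 3403573205/99 ≈ 3.4380e+7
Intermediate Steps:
u(k, a) = 12 + a + k (u(k, a) = (k + a) + 12 = (a + k) + 12 = 12 + a + k)
t = -3400015640/99 (t = -4*(-5942 - 80/(-396))*(-1483 + (12 - 83 + 109)) = -4*(-5942 - 80*(-1/396))*(-1483 + 38) = -4*(-5942 + 20/99)*(-1445) = -(-2352952)*(-1445)/99 = -4*850003910/99 = -3400015640/99 ≈ -3.4344e+7)
35935 - t = 35935 - 1*(-3400015640/99) = 35935 + 3400015640/99 = 3403573205/99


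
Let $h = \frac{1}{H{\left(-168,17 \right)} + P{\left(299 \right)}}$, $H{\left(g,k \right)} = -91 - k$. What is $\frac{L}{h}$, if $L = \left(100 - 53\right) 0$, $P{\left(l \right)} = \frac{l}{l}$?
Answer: $0$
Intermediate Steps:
$P{\left(l \right)} = 1$
$L = 0$ ($L = 47 \cdot 0 = 0$)
$h = - \frac{1}{107}$ ($h = \frac{1}{\left(-91 - 17\right) + 1} = \frac{1}{-108 + 1} = \frac{1}{-107} = - \frac{1}{107} \approx -0.0093458$)
$\frac{L}{h} = \frac{0}{- \frac{1}{107}} = 0 \left(-107\right) = 0$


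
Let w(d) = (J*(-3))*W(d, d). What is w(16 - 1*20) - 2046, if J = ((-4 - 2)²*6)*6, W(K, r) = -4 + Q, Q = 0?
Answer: 13506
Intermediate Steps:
W(K, r) = -4 (W(K, r) = -4 + 0 = -4)
J = 1296 (J = ((-6)²*6)*6 = (36*6)*6 = 216*6 = 1296)
w(d) = 15552 (w(d) = (1296*(-3))*(-4) = -3888*(-4) = 15552)
w(16 - 1*20) - 2046 = 15552 - 2046 = 13506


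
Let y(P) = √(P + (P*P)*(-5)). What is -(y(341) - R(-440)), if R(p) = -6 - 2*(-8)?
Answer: 10 - 2*I*√145266 ≈ 10.0 - 762.28*I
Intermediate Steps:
R(p) = 10 (R(p) = -6 + 16 = 10)
y(P) = √(P - 5*P²) (y(P) = √(P + P²*(-5)) = √(P - 5*P²))
-(y(341) - R(-440)) = -(√(341*(1 - 5*341)) - 1*10) = -(√(341*(1 - 1705)) - 10) = -(√(341*(-1704)) - 10) = -(√(-581064) - 10) = -(2*I*√145266 - 10) = -(-10 + 2*I*√145266) = 10 - 2*I*√145266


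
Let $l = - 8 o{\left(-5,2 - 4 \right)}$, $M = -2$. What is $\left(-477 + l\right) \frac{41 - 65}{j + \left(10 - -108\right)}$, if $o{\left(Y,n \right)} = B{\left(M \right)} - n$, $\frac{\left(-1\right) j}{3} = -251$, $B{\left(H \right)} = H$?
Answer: $\frac{11448}{871} \approx 13.144$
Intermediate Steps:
$j = 753$ ($j = \left(-3\right) \left(-251\right) = 753$)
$o{\left(Y,n \right)} = -2 - n$
$l = 0$ ($l = - 8 \left(-2 - \left(2 - 4\right)\right) = - 8 \left(-2 - -2\right) = - 8 \left(-2 + 2\right) = \left(-8\right) 0 = 0$)
$\left(-477 + l\right) \frac{41 - 65}{j + \left(10 - -108\right)} = \left(-477 + 0\right) \frac{41 - 65}{753 + \left(10 - -108\right)} = - 477 \left(- \frac{24}{753 + \left(10 + 108\right)}\right) = - 477 \left(- \frac{24}{753 + 118}\right) = - 477 \left(- \frac{24}{871}\right) = - 477 \left(\left(-24\right) \frac{1}{871}\right) = \left(-477\right) \left(- \frac{24}{871}\right) = \frac{11448}{871}$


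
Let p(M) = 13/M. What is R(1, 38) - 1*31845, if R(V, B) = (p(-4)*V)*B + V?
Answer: -63935/2 ≈ -31968.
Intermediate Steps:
R(V, B) = V - 13*B*V/4 (R(V, B) = ((13/(-4))*V)*B + V = ((13*(-1/4))*V)*B + V = (-13*V/4)*B + V = -13*B*V/4 + V = V - 13*B*V/4)
R(1, 38) - 1*31845 = (1/4)*1*(4 - 13*38) - 1*31845 = (1/4)*1*(4 - 494) - 31845 = (1/4)*1*(-490) - 31845 = -245/2 - 31845 = -63935/2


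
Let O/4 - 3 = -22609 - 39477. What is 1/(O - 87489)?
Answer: -1/335821 ≈ -2.9778e-6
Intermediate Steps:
O = -248332 (O = 12 + 4*(-22609 - 39477) = 12 + 4*(-62086) = 12 - 248344 = -248332)
1/(O - 87489) = 1/(-248332 - 87489) = 1/(-335821) = -1/335821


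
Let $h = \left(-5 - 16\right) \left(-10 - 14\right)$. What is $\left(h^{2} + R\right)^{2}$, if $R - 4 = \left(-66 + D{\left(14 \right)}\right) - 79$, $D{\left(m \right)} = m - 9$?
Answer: $64455054400$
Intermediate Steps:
$h = 504$ ($h = \left(-21\right) \left(-24\right) = 504$)
$D{\left(m \right)} = -9 + m$
$R = -136$ ($R = 4 + \left(\left(-66 + \left(-9 + 14\right)\right) - 79\right) = 4 + \left(\left(-66 + 5\right) - 79\right) = 4 - 140 = -136$)
$\left(h^{2} + R\right)^{2} = \left(504^{2} - 136\right)^{2} = \left(254016 - 136\right)^{2} = 253880^{2} = 64455054400$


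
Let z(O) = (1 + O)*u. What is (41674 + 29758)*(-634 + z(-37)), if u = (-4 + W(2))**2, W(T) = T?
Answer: -55574096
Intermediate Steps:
u = 4 (u = (-4 + 2)**2 = (-2)**2 = 4)
z(O) = 4 + 4*O (z(O) = (1 + O)*4 = 4 + 4*O)
(41674 + 29758)*(-634 + z(-37)) = (41674 + 29758)*(-634 + (4 + 4*(-37))) = 71432*(-634 + (4 - 148)) = 71432*(-634 - 144) = 71432*(-778) = -55574096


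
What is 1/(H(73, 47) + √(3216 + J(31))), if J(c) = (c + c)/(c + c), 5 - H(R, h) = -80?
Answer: 85/4008 - √3217/4008 ≈ 0.0070562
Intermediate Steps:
H(R, h) = 85 (H(R, h) = 5 - 1*(-80) = 5 + 80 = 85)
J(c) = 1 (J(c) = (2*c)/((2*c)) = (2*c)*(1/(2*c)) = 1)
1/(H(73, 47) + √(3216 + J(31))) = 1/(85 + √(3216 + 1)) = 1/(85 + √3217)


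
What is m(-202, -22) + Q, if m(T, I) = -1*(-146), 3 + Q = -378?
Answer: -235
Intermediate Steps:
Q = -381 (Q = -3 - 378 = -381)
m(T, I) = 146
m(-202, -22) + Q = 146 - 381 = -235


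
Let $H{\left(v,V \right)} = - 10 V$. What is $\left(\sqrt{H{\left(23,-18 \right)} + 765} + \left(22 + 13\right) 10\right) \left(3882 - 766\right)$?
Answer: $1090600 + 9348 \sqrt{105} \approx 1.1864 \cdot 10^{6}$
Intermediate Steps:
$\left(\sqrt{H{\left(23,-18 \right)} + 765} + \left(22 + 13\right) 10\right) \left(3882 - 766\right) = \left(\sqrt{\left(-10\right) \left(-18\right) + 765} + \left(22 + 13\right) 10\right) \left(3882 - 766\right) = \left(\sqrt{180 + 765} + 35 \cdot 10\right) 3116 = \left(\sqrt{945} + 350\right) 3116 = \left(3 \sqrt{105} + 350\right) 3116 = \left(350 + 3 \sqrt{105}\right) 3116 = 1090600 + 9348 \sqrt{105}$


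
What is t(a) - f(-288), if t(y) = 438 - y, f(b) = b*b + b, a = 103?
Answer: -82321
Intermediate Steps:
f(b) = b + b² (f(b) = b² + b = b + b²)
t(a) - f(-288) = (438 - 1*103) - (-288)*(1 - 288) = (438 - 103) - (-288)*(-287) = 335 - 1*82656 = 335 - 82656 = -82321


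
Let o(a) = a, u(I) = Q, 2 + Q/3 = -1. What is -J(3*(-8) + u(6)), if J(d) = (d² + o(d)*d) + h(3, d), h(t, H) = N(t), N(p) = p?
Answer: -2181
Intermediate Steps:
Q = -9 (Q = -6 + 3*(-1) = -6 - 3 = -9)
u(I) = -9
h(t, H) = t
J(d) = 3 + 2*d² (J(d) = (d² + d*d) + 3 = (d² + d²) + 3 = 2*d² + 3 = 3 + 2*d²)
-J(3*(-8) + u(6)) = -(3 + 2*(3*(-8) - 9)²) = -(3 + 2*(-24 - 9)²) = -(3 + 2*(-33)²) = -(3 + 2*1089) = -(3 + 2178) = -1*2181 = -2181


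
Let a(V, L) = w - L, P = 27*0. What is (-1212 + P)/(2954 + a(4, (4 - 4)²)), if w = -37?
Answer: -1212/2917 ≈ -0.41550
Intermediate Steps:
P = 0
a(V, L) = -37 - L
(-1212 + P)/(2954 + a(4, (4 - 4)²)) = (-1212 + 0)/(2954 + (-37 - (4 - 4)²)) = -1212/(2954 + (-37 - 1*0²)) = -1212/(2954 + (-37 - 1*0)) = -1212/(2954 + (-37 + 0)) = -1212/(2954 - 37) = -1212/2917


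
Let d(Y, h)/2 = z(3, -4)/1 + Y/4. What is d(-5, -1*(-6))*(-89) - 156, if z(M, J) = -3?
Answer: 1201/2 ≈ 600.50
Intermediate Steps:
d(Y, h) = -6 + Y/2 (d(Y, h) = 2*(-3/1 + Y/4) = 2*(-3*1 + Y*(¼)) = 2*(-3 + Y/4) = -6 + Y/2)
d(-5, -1*(-6))*(-89) - 156 = (-6 + (½)*(-5))*(-89) - 156 = (-6 - 5/2)*(-89) - 156 = -17/2*(-89) - 156 = 1513/2 - 156 = 1201/2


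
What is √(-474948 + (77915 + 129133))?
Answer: 10*I*√2679 ≈ 517.59*I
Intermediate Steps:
√(-474948 + (77915 + 129133)) = √(-474948 + 207048) = √(-267900) = 10*I*√2679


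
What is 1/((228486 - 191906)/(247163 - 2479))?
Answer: 61171/9145 ≈ 6.6890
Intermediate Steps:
1/((228486 - 191906)/(247163 - 2479)) = 1/(36580/244684) = 1/(36580*(1/244684)) = 1/(9145/61171) = 61171/9145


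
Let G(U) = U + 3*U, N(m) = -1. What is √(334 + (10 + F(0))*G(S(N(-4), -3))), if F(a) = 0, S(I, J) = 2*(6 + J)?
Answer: √574 ≈ 23.958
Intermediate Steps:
S(I, J) = 12 + 2*J
G(U) = 4*U
√(334 + (10 + F(0))*G(S(N(-4), -3))) = √(334 + (10 + 0)*(4*(12 + 2*(-3)))) = √(334 + 10*(4*(12 - 6))) = √(334 + 10*(4*6)) = √(334 + 10*24) = √(334 + 240) = √574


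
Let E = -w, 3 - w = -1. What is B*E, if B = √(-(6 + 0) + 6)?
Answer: 0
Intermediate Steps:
w = 4 (w = 3 - 1*(-1) = 3 + 1 = 4)
B = 0 (B = √(-1*6 + 6) = √(-6 + 6) = √0 = 0)
E = -4 (E = -1*4 = -4)
B*E = 0*(-4) = 0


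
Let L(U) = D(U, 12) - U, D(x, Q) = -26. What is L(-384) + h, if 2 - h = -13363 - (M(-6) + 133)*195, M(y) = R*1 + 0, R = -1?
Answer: 39463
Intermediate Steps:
L(U) = -26 - U
M(y) = -1 (M(y) = -1*1 + 0 = -1 + 0 = -1)
h = 39105 (h = 2 - (-13363 - (-1 + 133)*195) = 2 - (-13363 - 132*195) = 2 - (-13363 - 1*25740) = 2 - (-13363 - 25740) = 2 - 1*(-39103) = 2 + 39103 = 39105)
L(-384) + h = (-26 - 1*(-384)) + 39105 = (-26 + 384) + 39105 = 358 + 39105 = 39463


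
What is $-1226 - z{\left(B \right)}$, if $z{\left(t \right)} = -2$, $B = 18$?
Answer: $-1224$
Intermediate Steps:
$-1226 - z{\left(B \right)} = -1226 - -2 = -1226 + 2 = -1224$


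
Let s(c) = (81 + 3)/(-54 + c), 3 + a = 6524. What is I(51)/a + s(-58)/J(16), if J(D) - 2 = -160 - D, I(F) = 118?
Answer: 33897/1512872 ≈ 0.022406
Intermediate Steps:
J(D) = -158 - D (J(D) = 2 + (-160 - D) = -158 - D)
a = 6521 (a = -3 + 6524 = 6521)
s(c) = 84/(-54 + c)
I(51)/a + s(-58)/J(16) = 118/6521 + (84/(-54 - 58))/(-158 - 1*16) = 118*(1/6521) + (84/(-112))/(-158 - 16) = 118/6521 + (84*(-1/112))/(-174) = 118/6521 - ¾*(-1/174) = 118/6521 + 1/232 = 33897/1512872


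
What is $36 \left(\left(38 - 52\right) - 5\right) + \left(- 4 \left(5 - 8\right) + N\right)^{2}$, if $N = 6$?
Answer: $-360$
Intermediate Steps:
$36 \left(\left(38 - 52\right) - 5\right) + \left(- 4 \left(5 - 8\right) + N\right)^{2} = 36 \left(\left(38 - 52\right) - 5\right) + \left(- 4 \left(5 - 8\right) + 6\right)^{2} = 36 \left(-14 - 5\right) + \left(- 4 \left(5 - 8\right) + 6\right)^{2} = 36 \left(-19\right) + \left(\left(-4\right) \left(-3\right) + 6\right)^{2} = -684 + \left(12 + 6\right)^{2} = -684 + 18^{2} = -684 + 324 = -360$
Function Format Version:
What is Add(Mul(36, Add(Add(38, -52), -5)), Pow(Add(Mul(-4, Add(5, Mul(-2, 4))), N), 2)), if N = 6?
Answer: -360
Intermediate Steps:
Add(Mul(36, Add(Add(38, -52), -5)), Pow(Add(Mul(-4, Add(5, Mul(-2, 4))), N), 2)) = Add(Mul(36, Add(Add(38, -52), -5)), Pow(Add(Mul(-4, Add(5, Mul(-2, 4))), 6), 2)) = Add(Mul(36, Add(-14, -5)), Pow(Add(Mul(-4, Add(5, -8)), 6), 2)) = Add(Mul(36, -19), Pow(Add(Mul(-4, -3), 6), 2)) = Add(-684, Pow(Add(12, 6), 2)) = Add(-684, Pow(18, 2)) = Add(-684, 324) = -360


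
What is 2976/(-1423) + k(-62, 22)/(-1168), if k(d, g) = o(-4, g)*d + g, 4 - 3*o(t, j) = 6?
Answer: -5349137/2493096 ≈ -2.1456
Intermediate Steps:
o(t, j) = -⅔ (o(t, j) = 4/3 - ⅓*6 = 4/3 - 2 = -⅔)
k(d, g) = g - 2*d/3 (k(d, g) = -2*d/3 + g = g - 2*d/3)
2976/(-1423) + k(-62, 22)/(-1168) = 2976/(-1423) + (22 - ⅔*(-62))/(-1168) = 2976*(-1/1423) + (22 + 124/3)*(-1/1168) = -2976/1423 + (190/3)*(-1/1168) = -2976/1423 - 95/1752 = -5349137/2493096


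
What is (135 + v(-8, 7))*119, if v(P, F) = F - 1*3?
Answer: 16541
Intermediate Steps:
v(P, F) = -3 + F (v(P, F) = F - 3 = -3 + F)
(135 + v(-8, 7))*119 = (135 + (-3 + 7))*119 = (135 + 4)*119 = 139*119 = 16541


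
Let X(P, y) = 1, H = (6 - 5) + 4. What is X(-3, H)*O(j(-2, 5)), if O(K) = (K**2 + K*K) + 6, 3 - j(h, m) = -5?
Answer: 134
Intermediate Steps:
j(h, m) = 8 (j(h, m) = 3 - 1*(-5) = 3 + 5 = 8)
H = 5 (H = 1 + 4 = 5)
O(K) = 6 + 2*K**2 (O(K) = (K**2 + K**2) + 6 = 2*K**2 + 6 = 6 + 2*K**2)
X(-3, H)*O(j(-2, 5)) = 1*(6 + 2*8**2) = 1*(6 + 2*64) = 1*(6 + 128) = 1*134 = 134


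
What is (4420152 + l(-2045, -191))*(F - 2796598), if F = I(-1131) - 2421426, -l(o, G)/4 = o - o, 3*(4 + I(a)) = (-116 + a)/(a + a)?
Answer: -299838189144076/13 ≈ -2.3064e+13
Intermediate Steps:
I(a) = -4 + (-116 + a)/(6*a) (I(a) = -4 + ((-116 + a)/(a + a))/3 = -4 + ((-116 + a)/((2*a)))/3 = -4 + ((-116 + a)*(1/(2*a)))/3 = -4 + ((-116 + a)/(2*a))/3 = -4 + (-116 + a)/(6*a))
l(o, G) = 0 (l(o, G) = -4*(o - o) = -4*0 = 0)
F = -566614577/234 (F = (⅙)*(-116 - 23*(-1131))/(-1131) - 2421426 = (⅙)*(-1/1131)*(-116 + 26013) - 2421426 = (⅙)*(-1/1131)*25897 - 2421426 = -893/234 - 2421426 = -566614577/234 ≈ -2.4214e+6)
(4420152 + l(-2045, -191))*(F - 2796598) = (4420152 + 0)*(-566614577/234 - 2796598) = 4420152*(-1221018509/234) = -299838189144076/13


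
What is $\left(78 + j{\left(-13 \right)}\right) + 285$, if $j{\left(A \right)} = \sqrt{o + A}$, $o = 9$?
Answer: $363 + 2 i \approx 363.0 + 2.0 i$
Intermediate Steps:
$j{\left(A \right)} = \sqrt{9 + A}$
$\left(78 + j{\left(-13 \right)}\right) + 285 = \left(78 + \sqrt{9 - 13}\right) + 285 = \left(78 + \sqrt{-4}\right) + 285 = \left(78 + 2 i\right) + 285 = 363 + 2 i$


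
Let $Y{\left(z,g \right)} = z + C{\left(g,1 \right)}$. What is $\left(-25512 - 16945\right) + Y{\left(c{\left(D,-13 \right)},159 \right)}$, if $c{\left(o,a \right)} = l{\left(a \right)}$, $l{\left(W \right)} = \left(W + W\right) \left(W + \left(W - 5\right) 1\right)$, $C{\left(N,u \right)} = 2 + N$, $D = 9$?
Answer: $-41490$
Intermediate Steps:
$l{\left(W \right)} = 2 W \left(-5 + 2 W\right)$ ($l{\left(W \right)} = 2 W \left(W + \left(-5 + W\right) 1\right) = 2 W \left(W + \left(-5 + W\right)\right) = 2 W \left(-5 + 2 W\right)$)
$c{\left(o,a \right)} = 2 a \left(-5 + 2 a\right)$
$Y{\left(z,g \right)} = 2 + g + z$ ($Y{\left(z,g \right)} = z + \left(2 + g\right) = 2 + g + z$)
$\left(-25512 - 16945\right) + Y{\left(c{\left(D,-13 \right)},159 \right)} = \left(-25512 - 16945\right) + \left(2 + 159 + 2 \left(-13\right) \left(-5 + 2 \left(-13\right)\right)\right) = -42457 + \left(2 + 159 + 2 \left(-13\right) \left(-5 - 26\right)\right) = -42457 + \left(2 + 159 + 2 \left(-13\right) \left(-31\right)\right) = -42457 + \left(2 + 159 + 806\right) = -42457 + 967 = -41490$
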